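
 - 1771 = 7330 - 9101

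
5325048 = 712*7479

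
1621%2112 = 1621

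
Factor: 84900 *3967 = 336798300 = 2^2*3^1 * 5^2*283^1*3967^1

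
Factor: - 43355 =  - 5^1 * 13^1*23^1*29^1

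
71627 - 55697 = 15930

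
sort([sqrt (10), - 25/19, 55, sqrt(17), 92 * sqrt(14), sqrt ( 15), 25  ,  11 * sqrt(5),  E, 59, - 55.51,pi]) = [ - 55.51, - 25/19, E, pi, sqrt ( 10 ), sqrt( 15), sqrt( 17 ), 11*sqrt(5),  25,55, 59, 92*sqrt(14)]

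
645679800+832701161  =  1478380961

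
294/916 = 147/458 =0.32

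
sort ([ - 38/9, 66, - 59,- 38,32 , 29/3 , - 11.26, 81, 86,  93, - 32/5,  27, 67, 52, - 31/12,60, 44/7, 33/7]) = [-59, - 38, - 11.26, - 32/5, - 38/9, - 31/12 , 33/7,44/7,29/3, 27,32,52,60, 66,67,  81,  86, 93]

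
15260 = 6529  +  8731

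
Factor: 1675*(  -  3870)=  -  6482250 = - 2^1*3^2*5^3*43^1 * 67^1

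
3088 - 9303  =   - 6215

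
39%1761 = 39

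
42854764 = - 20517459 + 63372223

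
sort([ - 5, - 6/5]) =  [ - 5,-6/5] 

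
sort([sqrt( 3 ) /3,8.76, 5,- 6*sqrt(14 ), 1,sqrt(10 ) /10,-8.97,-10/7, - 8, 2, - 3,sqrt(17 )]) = [ - 6*sqrt( 14),- 8.97,-8, - 3, - 10/7, sqrt( 10)/10,sqrt( 3) /3,1,2,sqrt(  17),5,8.76 ]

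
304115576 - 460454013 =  - 156338437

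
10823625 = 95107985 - 84284360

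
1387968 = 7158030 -5770062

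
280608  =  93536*3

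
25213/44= 573 + 1/44 = 573.02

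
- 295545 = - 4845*61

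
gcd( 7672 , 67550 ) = 14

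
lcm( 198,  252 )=2772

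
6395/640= 1279/128 = 9.99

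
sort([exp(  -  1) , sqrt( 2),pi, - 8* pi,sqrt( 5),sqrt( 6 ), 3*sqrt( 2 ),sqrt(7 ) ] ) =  [- 8 * pi,  exp( - 1 ),sqrt ( 2 ),sqrt( 5), sqrt (6 ), sqrt ( 7),  pi , 3*sqrt( 2 )]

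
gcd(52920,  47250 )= 1890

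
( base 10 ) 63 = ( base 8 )77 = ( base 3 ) 2100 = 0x3F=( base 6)143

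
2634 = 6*439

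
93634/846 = 110 + 287/423 = 110.68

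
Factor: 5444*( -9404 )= - 51195376 = - 2^4 * 1361^1*2351^1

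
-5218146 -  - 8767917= 3549771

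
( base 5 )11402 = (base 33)PR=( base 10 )852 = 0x354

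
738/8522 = 369/4261 =0.09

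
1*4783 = 4783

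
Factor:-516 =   -  2^2*3^1*43^1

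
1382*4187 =5786434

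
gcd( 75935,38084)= 1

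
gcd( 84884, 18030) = 2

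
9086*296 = 2689456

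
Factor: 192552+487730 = 680282 = 2^1*29^1*37^1 * 317^1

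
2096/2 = 1048 = 1048.00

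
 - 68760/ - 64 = 8595/8 = 1074.38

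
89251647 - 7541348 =81710299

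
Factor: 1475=5^2*59^1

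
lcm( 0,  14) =0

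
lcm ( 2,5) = 10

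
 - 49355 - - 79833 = 30478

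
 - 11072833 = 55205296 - 66278129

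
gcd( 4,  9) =1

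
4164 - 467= 3697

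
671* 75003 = 50327013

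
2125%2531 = 2125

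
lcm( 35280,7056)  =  35280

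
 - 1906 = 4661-6567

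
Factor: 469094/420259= 2^1*7^ (-1)*60037^(  -  1 ) * 234547^1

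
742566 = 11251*66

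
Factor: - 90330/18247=-2^1*3^1*5^1*71^(-1)*257^( - 1 ) * 3011^1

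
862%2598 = 862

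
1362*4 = 5448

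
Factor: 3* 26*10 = 2^2*3^1*5^1* 13^1 = 780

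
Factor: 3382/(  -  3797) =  - 2^1*19^1*89^1 * 3797^ ( - 1) 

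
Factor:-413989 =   -  173^1*2393^1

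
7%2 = 1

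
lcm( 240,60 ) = 240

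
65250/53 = 65250/53 = 1231.13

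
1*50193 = 50193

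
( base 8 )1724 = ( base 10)980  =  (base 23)1JE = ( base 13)5a5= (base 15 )455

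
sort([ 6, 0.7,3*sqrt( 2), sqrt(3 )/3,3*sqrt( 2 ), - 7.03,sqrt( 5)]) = [ - 7.03,sqrt( 3 ) /3,0.7,sqrt(5 ),3*sqrt( 2 ),3 * sqrt(2 ), 6] 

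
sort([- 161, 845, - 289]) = [ - 289,- 161,845] 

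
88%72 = 16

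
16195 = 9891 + 6304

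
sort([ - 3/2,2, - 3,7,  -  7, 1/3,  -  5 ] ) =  [ - 7, - 5, - 3, - 3/2,1/3, 2, 7]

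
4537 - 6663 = - 2126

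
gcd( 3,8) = 1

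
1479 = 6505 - 5026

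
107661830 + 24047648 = 131709478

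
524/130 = 262/65=4.03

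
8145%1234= 741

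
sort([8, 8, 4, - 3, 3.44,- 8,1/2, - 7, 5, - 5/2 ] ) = [ - 8, - 7, - 3, - 5/2,1/2, 3.44, 4, 5, 8,8 ] 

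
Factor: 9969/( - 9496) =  - 2^( - 3 )*3^1 * 1187^(-1 )*3323^1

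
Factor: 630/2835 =2/9= 2^1*3^( - 2)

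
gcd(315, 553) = 7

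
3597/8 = 3597/8 = 449.62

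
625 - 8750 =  - 8125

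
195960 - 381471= -185511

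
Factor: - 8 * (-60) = 2^5*3^1*5^1 = 480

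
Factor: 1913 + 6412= 8325 = 3^2 * 5^2*37^1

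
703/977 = 703/977=0.72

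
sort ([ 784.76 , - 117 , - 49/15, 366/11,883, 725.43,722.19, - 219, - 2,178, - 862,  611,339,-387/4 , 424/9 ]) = [ - 862, - 219, - 117, - 387/4,-49/15,- 2,366/11, 424/9 , 178,  339, 611,722.19,  725.43, 784.76,  883 ] 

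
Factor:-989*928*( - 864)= 792972288 = 2^10*3^3 * 23^1*29^1*43^1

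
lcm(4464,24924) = 299088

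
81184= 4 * 20296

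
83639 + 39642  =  123281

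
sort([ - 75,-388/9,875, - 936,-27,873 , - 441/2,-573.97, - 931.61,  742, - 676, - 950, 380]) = [-950,  -  936,-931.61,-676 ,-573.97,-441/2,-75, - 388/9,- 27,380,742, 873,875 ] 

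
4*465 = 1860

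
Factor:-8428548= -2^2 *3^1 * 702379^1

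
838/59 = 14 + 12/59= 14.20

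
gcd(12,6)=6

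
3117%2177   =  940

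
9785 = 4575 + 5210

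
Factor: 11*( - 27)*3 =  - 891 = - 3^4*11^1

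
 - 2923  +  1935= - 988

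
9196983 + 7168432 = 16365415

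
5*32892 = 164460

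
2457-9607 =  - 7150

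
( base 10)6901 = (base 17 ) 16EG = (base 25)b11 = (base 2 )1101011110101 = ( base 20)H51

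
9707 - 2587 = 7120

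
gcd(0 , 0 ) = 0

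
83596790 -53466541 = 30130249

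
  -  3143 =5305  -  8448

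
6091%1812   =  655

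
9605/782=12 + 13/46=12.28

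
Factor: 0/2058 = 0 = 0^1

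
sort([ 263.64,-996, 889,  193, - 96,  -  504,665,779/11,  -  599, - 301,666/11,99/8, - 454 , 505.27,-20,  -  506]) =[ - 996, - 599, - 506,-504, - 454,-301, - 96, - 20,99/8,666/11,779/11,193, 263.64,505.27,665,889 ] 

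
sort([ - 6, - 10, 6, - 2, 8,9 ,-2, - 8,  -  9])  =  [-10, - 9, - 8, - 6,-2, - 2, 6,8,9 ]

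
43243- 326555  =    -  283312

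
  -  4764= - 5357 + 593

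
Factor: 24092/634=2^1* 19^1 = 38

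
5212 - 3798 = 1414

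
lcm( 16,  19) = 304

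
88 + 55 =143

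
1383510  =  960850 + 422660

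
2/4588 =1/2294 = 0.00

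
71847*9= 646623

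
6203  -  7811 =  -1608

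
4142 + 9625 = 13767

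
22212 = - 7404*(-3) 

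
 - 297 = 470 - 767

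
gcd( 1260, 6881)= 7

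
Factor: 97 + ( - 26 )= 71 = 71^1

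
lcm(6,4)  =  12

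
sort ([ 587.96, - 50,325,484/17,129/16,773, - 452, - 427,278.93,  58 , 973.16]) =[  -  452, - 427, - 50,129/16, 484/17 , 58,278.93,325,587.96 , 773,973.16] 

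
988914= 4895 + 984019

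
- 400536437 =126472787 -527009224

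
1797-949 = 848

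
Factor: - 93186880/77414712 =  - 2^3*3^( - 1)*5^1*131^( - 1)*24623^( - 1 )*291209^1 = -  11648360/9676839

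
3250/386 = 8 + 81/193=8.42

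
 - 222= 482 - 704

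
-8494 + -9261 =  - 17755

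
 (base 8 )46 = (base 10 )38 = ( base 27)1b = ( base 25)1D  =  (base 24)1E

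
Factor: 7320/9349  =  2^3*3^1*5^1 * 61^1 * 9349^( - 1)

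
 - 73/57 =  -  2 + 41/57= - 1.28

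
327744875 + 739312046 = 1067056921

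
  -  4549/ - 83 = 4549/83 = 54.81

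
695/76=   695/76  =  9.14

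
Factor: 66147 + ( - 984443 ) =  - 2^3*79^1*1453^1 = - 918296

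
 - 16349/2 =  - 8175  +  1/2  =  -  8174.50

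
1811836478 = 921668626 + 890167852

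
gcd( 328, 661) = 1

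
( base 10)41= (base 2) 101001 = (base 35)16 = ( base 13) 32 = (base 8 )51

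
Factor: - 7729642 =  -2^1*  3864821^1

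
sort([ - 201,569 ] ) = [ -201, 569]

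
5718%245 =83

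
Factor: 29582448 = 2^4*3^1*7^1*17^1*5179^1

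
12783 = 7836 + 4947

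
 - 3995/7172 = -1  +  3177/7172 =-0.56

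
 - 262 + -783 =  - 1045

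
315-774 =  - 459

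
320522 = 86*3727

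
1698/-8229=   -  1+2177/2743 = - 0.21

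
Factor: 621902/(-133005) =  - 2^1*3^( - 1 )*5^( - 1) * 53^1 * 5867^1*8867^( - 1)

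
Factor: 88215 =3^1*5^1*5881^1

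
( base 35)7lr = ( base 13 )4333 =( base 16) 2479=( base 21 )103D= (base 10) 9337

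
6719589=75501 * 89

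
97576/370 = 48788/185=263.72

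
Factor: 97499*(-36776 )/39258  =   - 2^2*3^( - 3)*727^ ( - 1 )*4597^1 * 97499^1 =-  1792811612/19629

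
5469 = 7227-1758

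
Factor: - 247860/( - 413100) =3/5 = 3^1*5^ (-1) 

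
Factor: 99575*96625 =5^5*7^1*569^1*773^1 =9621434375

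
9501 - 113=9388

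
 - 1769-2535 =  - 4304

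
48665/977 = 49 + 792/977 = 49.81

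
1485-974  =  511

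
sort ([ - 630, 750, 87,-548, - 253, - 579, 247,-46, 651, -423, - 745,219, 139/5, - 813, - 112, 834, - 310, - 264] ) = [ - 813, - 745,  -  630, - 579, - 548,-423, - 310, - 264, - 253 , - 112, -46, 139/5, 87, 219,247, 651, 750, 834] 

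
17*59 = 1003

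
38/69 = 38/69 = 0.55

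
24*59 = 1416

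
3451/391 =8 + 19/23 = 8.83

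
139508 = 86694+52814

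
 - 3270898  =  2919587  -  6190485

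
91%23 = 22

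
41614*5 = 208070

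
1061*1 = 1061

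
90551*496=44913296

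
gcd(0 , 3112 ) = 3112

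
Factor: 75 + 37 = 2^4 * 7^1 = 112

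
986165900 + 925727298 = 1911893198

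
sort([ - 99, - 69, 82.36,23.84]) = [ - 99,- 69, 23.84,  82.36] 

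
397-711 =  - 314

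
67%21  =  4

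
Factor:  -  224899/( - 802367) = 53^( - 1) * 239^1*941^1*15139^ ( - 1)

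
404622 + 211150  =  615772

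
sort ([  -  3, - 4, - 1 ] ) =[-4, - 3,-1 ]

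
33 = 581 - 548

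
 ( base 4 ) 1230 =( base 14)7A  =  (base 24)4c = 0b1101100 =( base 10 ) 108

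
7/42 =1/6 = 0.17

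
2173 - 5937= - 3764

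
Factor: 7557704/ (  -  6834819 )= -2^3*3^( - 1 )*7^1*11^1*331^( - 1) * 6883^( - 1)*12269^1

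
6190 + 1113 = 7303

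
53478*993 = 53103654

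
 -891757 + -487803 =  - 1379560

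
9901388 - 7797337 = 2104051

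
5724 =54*106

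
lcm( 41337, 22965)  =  206685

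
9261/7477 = 9261/7477 = 1.24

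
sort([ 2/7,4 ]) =[ 2/7,  4 ] 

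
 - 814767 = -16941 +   -  797826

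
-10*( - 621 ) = 6210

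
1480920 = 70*21156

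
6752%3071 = 610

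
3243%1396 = 451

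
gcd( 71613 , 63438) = 327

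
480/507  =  160/169  =  0.95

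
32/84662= 16/42331  =  0.00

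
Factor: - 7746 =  - 2^1*3^1 * 1291^1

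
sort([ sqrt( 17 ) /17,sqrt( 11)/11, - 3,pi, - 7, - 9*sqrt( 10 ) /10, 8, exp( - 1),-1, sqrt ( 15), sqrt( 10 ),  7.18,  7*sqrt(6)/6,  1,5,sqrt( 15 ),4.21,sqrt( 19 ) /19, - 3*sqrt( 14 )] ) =[ - 3 * sqrt( 14 ), - 7, - 3, - 9*sqrt( 10 )/10, - 1,sqrt( 19 ) /19,  sqrt( 17 ) /17, sqrt (11)/11,exp (  -  1 ),1,  7*sqrt( 6 ) /6,pi, sqrt( 10 ),sqrt( 15 ),sqrt( 15 ),4.21,5, 7.18, 8 ]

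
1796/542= 898/271 =3.31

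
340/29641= 340/29641= 0.01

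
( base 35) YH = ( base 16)4b7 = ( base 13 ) 71B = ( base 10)1207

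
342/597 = 114/199 = 0.57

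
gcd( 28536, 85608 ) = 28536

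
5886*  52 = 306072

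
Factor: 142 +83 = 3^2*5^2 = 225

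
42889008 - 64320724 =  - 21431716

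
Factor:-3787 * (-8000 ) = 2^6 * 5^3*7^1* 541^1 =30296000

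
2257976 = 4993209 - 2735233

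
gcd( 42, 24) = 6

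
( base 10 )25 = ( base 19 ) 16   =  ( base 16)19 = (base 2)11001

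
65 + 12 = 77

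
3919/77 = 3919/77 = 50.90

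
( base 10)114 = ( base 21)59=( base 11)a4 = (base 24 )4I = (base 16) 72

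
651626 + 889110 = 1540736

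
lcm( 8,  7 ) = 56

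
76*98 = 7448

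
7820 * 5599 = 43784180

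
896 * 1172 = 1050112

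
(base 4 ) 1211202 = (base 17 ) 1584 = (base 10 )6498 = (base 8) 14542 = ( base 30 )76i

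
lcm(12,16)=48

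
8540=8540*1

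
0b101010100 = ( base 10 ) 340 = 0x154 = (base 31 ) AU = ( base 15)17a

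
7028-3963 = 3065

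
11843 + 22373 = 34216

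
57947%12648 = 7355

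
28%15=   13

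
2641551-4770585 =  - 2129034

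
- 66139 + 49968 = - 16171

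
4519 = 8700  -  4181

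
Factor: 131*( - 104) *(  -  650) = 8855600 = 2^4*5^2*13^2 * 131^1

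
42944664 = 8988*4778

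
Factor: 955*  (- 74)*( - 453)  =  2^1 *3^1*5^1 *37^1*151^1*191^1 =32013510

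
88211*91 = 8027201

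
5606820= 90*62298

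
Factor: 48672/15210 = 16/5 = 2^4*5^ ( - 1)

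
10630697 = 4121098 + 6509599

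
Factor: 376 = 2^3*47^1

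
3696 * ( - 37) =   -  136752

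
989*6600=6527400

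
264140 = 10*26414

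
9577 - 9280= 297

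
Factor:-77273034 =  - 2^1 *3^1*12878839^1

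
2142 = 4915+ - 2773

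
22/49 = 22/49 = 0.45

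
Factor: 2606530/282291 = 2^1*3^( - 1)*5^1*61^1 * 73^( - 1)*1289^( - 1)*4273^1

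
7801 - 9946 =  - 2145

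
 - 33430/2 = -16715 = -16715.00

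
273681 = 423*647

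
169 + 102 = 271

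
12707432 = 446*28492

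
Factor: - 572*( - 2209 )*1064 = 1344415072 = 2^5*7^1*11^1 * 13^1*19^1*47^2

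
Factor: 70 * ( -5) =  - 350 = - 2^1*5^2*7^1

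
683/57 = 683/57 = 11.98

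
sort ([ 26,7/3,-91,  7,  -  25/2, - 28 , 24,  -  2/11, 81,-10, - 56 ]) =[-91,-56, -28, -25/2,-10, - 2/11,7/3 , 7,  24, 26,81 ] 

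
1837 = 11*167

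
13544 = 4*3386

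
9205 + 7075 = 16280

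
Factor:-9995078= - 2^1*4997539^1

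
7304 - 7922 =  - 618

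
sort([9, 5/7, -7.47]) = [ - 7.47, 5/7,9]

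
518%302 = 216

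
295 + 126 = 421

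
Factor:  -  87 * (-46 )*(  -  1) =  -4002 = -2^1*3^1*23^1*29^1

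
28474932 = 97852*291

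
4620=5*924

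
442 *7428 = 3283176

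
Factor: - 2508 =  - 2^2*3^1  *11^1*19^1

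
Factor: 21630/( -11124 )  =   - 2^(-1)* 3^(-2 ) * 5^1*7^1 = -35/18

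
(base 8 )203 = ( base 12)ab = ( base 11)10a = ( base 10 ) 131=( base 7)245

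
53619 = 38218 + 15401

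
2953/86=2953/86 = 34.34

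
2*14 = 28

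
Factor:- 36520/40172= - 10/11 =- 2^1*5^1*11^( - 1)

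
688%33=28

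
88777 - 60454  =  28323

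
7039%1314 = 469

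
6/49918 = 3/24959  =  0.00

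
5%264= 5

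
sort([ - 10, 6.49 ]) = [ - 10 , 6.49 ] 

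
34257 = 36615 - 2358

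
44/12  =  11/3  =  3.67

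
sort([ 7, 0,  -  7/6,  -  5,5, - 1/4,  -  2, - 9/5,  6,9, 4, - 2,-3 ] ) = [ - 5, - 3, - 2 , - 2, - 9/5, - 7/6,- 1/4,0, 4, 5,6  ,  7 , 9]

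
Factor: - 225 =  - 3^2*5^2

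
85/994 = 85/994= 0.09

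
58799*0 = 0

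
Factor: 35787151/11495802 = 2^(-1 )*3^( - 1 )*  151^1*347^1*683^1*  757^(- 1 ) * 2531^(-1)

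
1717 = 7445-5728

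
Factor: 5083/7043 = 13^1*17^1*23^1*7043^(- 1 ) 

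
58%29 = 0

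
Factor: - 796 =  - 2^2*199^1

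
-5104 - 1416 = - 6520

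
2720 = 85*32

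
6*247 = 1482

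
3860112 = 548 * 7044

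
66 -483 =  - 417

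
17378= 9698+7680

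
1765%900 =865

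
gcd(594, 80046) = 18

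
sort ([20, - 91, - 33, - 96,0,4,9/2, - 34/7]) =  [ - 96,  -  91,-33,  -  34/7,0, 4, 9/2,20]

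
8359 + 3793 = 12152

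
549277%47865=22762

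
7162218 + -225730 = 6936488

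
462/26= 17  +  10/13 = 17.77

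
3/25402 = 3/25402= 0.00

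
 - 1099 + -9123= -10222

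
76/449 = 76/449 =0.17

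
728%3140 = 728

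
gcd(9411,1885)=1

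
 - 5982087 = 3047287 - 9029374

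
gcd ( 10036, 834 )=2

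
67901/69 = 67901/69 = 984.07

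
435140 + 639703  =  1074843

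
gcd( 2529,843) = 843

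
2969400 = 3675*808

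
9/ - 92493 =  - 1+10276/10277  =  - 0.00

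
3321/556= 5 +541/556 = 5.97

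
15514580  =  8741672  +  6772908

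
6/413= 6/413 = 0.01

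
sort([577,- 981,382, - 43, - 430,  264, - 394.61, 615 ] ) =[-981,  -  430, - 394.61,-43 , 264,382,577, 615 ] 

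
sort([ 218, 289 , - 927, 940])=[ - 927,218,289, 940]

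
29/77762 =29/77762 = 0.00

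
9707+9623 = 19330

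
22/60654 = 1/2757=0.00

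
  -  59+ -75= -134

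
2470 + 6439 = 8909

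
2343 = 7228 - 4885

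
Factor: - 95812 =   -  2^2*17^1*1409^1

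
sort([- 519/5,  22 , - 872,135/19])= [ - 872,-519/5,135/19, 22]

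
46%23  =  0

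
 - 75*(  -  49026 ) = 3676950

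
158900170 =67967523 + 90932647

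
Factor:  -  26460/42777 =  - 60/97 = -2^2* 3^1*5^1*97^( -1 )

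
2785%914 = 43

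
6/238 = 3/119 = 0.03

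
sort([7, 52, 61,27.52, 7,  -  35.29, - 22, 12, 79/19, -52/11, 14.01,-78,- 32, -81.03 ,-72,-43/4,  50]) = [-81.03, -78, - 72, - 35.29, - 32,-22,  -  43/4, - 52/11, 79/19,7, 7,12,14.01, 27.52,50, 52,61 ] 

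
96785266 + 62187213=158972479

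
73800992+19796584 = 93597576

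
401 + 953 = 1354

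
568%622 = 568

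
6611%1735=1406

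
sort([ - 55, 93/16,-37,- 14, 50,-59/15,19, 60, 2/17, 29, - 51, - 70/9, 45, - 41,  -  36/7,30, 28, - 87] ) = [ - 87, - 55, - 51,-41 , - 37, - 14, - 70/9, - 36/7 , - 59/15,2/17,93/16, 19, 28 , 29, 30,  45, 50, 60 ]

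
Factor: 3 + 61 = 2^6 = 64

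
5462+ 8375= 13837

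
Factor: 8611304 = 2^3 * 13^1*31^1*2671^1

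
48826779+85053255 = 133880034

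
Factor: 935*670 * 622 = 389651900= 2^2*5^2 * 11^1 * 17^1*67^1*311^1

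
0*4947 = 0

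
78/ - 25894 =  - 39/12947 = -  0.00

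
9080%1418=572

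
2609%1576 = 1033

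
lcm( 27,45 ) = 135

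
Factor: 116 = 2^2*29^1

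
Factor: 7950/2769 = 2650/923=2^1 * 5^2*13^( - 1 )*53^1*71^( - 1) 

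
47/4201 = 47/4201 =0.01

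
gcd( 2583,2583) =2583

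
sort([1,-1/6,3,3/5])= [ - 1/6, 3/5, 1,3]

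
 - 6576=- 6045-531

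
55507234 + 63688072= 119195306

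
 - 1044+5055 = 4011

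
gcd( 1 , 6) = 1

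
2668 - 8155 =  - 5487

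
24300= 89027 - 64727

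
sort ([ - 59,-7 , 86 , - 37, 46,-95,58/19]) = [ - 95, - 59, - 37, - 7,58/19,46,86]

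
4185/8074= 4185/8074 = 0.52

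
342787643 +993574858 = 1336362501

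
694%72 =46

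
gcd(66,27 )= 3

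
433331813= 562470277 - 129138464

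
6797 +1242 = 8039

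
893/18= 49 + 11/18 =49.61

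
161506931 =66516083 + 94990848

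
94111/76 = 1238 + 23/76  =  1238.30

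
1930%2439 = 1930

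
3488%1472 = 544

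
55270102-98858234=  - 43588132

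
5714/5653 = 1 + 61/5653=1.01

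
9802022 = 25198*389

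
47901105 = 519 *92295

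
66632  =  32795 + 33837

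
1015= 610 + 405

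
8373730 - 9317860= -944130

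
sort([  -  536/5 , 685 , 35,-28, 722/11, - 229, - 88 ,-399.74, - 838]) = [-838  , -399.74, - 229,-536/5, - 88, - 28, 35,722/11 , 685]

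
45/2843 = 45/2843= 0.02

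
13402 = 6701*2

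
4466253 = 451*9903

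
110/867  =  110/867 = 0.13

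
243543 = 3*81181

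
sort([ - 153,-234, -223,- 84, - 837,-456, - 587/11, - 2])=[-837, - 456, - 234, -223, - 153, - 84, - 587/11, - 2]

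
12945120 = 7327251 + 5617869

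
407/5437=407/5437 = 0.07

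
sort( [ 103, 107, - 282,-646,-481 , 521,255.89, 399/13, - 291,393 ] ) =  [ - 646, - 481, - 291,-282,399/13,103,107,  255.89,393,521 ] 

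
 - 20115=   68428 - 88543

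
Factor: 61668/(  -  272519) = -2^2  *3^3*13^( - 1)*571^1 * 20963^( - 1) 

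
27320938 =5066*5393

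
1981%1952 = 29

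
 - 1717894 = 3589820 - 5307714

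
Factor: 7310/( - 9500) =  - 2^( - 1)*5^(-2 )*17^1*19^( - 1)*43^1 = - 731/950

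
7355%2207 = 734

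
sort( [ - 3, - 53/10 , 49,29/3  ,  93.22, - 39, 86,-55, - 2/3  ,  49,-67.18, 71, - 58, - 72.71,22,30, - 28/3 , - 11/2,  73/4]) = [ - 72.71, - 67.18, - 58, - 55, -39, - 28/3,  -  11/2 , -53/10, - 3, - 2/3,29/3, 73/4,22,30,  49,  49, 71,86,93.22]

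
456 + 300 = 756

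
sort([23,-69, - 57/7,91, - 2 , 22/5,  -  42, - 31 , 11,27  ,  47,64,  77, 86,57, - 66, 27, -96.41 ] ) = [ - 96.41 ,  -  69,-66,  -  42, - 31,-57/7,- 2,22/5 , 11,23, 27 , 27, 47,57, 64,77, 86,91] 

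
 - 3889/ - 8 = 486 + 1/8 =486.12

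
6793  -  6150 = 643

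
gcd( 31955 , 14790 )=5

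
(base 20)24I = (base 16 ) 382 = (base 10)898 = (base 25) 1AN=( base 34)QE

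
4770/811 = 5 + 715/811 = 5.88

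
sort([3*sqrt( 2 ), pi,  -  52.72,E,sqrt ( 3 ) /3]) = [-52.72,sqrt(3) /3 , E,  pi,3*sqrt ( 2)]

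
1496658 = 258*5801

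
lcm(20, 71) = 1420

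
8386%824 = 146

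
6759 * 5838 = 39459042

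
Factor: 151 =151^1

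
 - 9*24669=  - 222021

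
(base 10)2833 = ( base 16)b11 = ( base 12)1781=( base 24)4m1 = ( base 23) 584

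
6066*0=0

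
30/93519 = 10/31173 = 0.00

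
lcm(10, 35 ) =70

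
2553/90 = 851/30  =  28.37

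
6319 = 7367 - 1048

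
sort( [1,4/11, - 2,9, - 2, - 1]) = [ - 2, -2, - 1,4/11,1,9]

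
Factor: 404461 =404461^1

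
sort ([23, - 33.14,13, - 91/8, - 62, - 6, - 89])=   [ - 89, - 62, - 33.14, - 91/8, - 6,  13,  23]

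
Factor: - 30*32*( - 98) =2^7*3^1 * 5^1*7^2 = 94080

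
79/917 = 79/917 = 0.09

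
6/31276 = 3/15638 = 0.00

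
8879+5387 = 14266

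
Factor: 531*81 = 3^6*59^1 = 43011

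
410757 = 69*5953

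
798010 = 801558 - 3548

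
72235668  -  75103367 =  - 2867699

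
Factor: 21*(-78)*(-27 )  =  44226  =  2^1*3^5*7^1 * 13^1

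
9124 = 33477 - 24353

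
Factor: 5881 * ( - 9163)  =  -53887603 = - 7^2 * 11^1*17^1*5881^1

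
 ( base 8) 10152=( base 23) 7lg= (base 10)4202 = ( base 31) 4BH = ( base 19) bc3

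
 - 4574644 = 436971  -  5011615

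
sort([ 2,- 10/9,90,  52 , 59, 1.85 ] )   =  [ - 10/9,1.85,  2, 52,59  ,  90] 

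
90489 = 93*973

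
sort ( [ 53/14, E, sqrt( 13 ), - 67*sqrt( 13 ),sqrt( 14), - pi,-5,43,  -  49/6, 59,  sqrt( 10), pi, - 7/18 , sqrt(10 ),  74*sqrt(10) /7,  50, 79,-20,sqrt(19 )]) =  [ - 67*sqrt( 13), - 20, - 49/6, - 5, - pi, - 7/18 , E, pi,sqrt (10 ),  sqrt(  10), sqrt ( 13),sqrt( 14),  53/14, sqrt( 19) , 74*sqrt( 10)/7,43, 50,59,79]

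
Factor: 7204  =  2^2*1801^1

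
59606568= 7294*8172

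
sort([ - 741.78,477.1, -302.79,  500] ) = [ - 741.78, - 302.79,  477.1,500 ] 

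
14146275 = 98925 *143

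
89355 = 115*777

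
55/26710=11/5342 = 0.00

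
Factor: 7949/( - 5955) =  - 3^(- 1)*5^(-1)*397^ ( - 1)*7949^1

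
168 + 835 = 1003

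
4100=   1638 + 2462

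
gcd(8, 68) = 4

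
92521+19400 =111921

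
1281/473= 2 + 335/473 = 2.71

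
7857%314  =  7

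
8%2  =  0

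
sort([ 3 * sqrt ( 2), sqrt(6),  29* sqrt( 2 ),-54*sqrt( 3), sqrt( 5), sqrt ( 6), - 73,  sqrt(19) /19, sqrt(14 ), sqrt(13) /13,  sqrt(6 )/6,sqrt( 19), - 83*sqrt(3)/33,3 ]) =[ -54 * sqrt(3), -73, - 83*sqrt(3)/33,sqrt( 19 )/19, sqrt(13)/13, sqrt( 6) /6, sqrt (5),  sqrt(6 ),sqrt(6),3, sqrt(14),3*sqrt( 2), sqrt(19),  29*sqrt( 2) ]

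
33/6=11/2 = 5.50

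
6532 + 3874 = 10406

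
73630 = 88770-15140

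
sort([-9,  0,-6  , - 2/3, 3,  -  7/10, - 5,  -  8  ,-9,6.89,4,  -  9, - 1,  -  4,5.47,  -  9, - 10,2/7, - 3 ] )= [-10, - 9,  -  9, - 9 ,-9, - 8, - 6, - 5, - 4,  -  3, - 1,  -  7/10, - 2/3,0,2/7, 3,4, 5.47,6.89 ]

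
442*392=173264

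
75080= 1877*40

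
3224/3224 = 1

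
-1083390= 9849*(-110 ) 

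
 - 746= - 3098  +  2352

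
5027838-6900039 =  - 1872201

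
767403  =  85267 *9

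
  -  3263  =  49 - 3312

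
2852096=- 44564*( - 64 ) 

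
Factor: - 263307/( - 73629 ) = 869/243=3^( - 5)*11^1*79^1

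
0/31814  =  0 =0.00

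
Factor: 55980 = 2^2*3^2*5^1*311^1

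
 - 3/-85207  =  3/85207  =  0.00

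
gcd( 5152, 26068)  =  28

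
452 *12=5424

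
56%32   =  24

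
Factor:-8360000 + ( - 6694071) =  - 15054071= -1039^1 * 14489^1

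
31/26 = 1 + 5/26=1.19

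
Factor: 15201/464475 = 9/275 = 3^2 * 5^(-2)* 11^( - 1) 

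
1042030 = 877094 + 164936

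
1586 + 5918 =7504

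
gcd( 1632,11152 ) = 272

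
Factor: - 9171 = - 3^2*1019^1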